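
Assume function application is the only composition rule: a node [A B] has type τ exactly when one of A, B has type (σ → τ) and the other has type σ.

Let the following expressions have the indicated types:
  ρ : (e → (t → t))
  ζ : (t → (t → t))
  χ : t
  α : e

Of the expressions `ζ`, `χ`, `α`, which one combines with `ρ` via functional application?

ζ : (t → (t → t)) — neither side's domain matches the other.
χ : t — neither side's domain matches the other.
α — combines: ρ : (e → (t → t)) takes α : e as argument, giving (t → t).

α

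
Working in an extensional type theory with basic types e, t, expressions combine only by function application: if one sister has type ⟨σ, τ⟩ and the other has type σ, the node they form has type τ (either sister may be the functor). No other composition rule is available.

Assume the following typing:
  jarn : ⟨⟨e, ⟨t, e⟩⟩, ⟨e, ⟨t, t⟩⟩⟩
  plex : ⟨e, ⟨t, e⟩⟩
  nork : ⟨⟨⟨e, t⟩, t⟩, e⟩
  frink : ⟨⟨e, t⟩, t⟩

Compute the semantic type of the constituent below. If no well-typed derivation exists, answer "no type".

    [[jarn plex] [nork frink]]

[jarn plex] — jarn of type ⟨⟨e, ⟨t, e⟩⟩, ⟨e, ⟨t, t⟩⟩⟩ combines with plex of type ⟨e, ⟨t, e⟩⟩: type ⟨e, ⟨t, t⟩⟩.
[nork frink] — nork of type ⟨⟨⟨e, t⟩, t⟩, e⟩ combines with frink of type ⟨⟨e, t⟩, t⟩: type e.
[[jarn plex] [nork frink]] — [jarn plex] of type ⟨e, ⟨t, t⟩⟩ combines with [nork frink] of type e: type ⟨t, t⟩.

⟨t, t⟩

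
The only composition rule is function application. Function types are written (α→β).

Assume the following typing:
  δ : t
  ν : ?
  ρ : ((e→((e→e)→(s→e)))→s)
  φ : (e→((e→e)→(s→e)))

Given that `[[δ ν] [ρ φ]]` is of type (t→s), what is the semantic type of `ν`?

For [[δ ν] [ρ φ]] to have type (t→s) with [ρ φ] of type s, [δ ν] must be the function: [δ ν] : (s→(t→s)).
For [δ ν] to have type (s→(t→s)) with δ of type t, ν must be the function: ν : (t→(s→(t→s))).

(t→(s→(t→s)))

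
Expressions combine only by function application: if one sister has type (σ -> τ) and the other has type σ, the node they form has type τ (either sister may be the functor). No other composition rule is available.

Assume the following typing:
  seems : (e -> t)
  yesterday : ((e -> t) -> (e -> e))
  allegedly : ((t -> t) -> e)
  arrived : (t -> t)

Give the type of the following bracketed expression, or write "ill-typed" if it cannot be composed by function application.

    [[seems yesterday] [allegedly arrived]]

e

At [seems yesterday], yesterday : ((e -> t) -> (e -> e)) takes seems : (e -> t), giving (e -> e).
At [allegedly arrived], allegedly : ((t -> t) -> e) takes arrived : (t -> t), giving e.
At [[seems yesterday] [allegedly arrived]], [seems yesterday] : (e -> e) takes [allegedly arrived] : e, giving e.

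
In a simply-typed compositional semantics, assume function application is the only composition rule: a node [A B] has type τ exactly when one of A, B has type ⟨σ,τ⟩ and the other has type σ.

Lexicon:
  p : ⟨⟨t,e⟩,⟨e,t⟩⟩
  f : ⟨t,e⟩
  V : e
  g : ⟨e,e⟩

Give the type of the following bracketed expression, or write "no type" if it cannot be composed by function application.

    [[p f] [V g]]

t

[p f]: functor p : ⟨⟨t,e⟩,⟨e,t⟩⟩, argument f : ⟨t,e⟩; result ⟨e,t⟩.
[V g]: functor g : ⟨e,e⟩, argument V : e; result e.
[[p f] [V g]]: functor [p f] : ⟨e,t⟩, argument [V g] : e; result t.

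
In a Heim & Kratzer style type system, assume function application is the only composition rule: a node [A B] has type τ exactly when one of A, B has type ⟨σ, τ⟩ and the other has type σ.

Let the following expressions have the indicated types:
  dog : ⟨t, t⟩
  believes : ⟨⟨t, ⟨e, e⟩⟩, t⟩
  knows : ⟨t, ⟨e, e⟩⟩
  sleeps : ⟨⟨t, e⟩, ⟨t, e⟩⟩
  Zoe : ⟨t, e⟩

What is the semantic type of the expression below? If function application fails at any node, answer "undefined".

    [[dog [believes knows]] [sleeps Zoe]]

[believes knows] — believes of type ⟨⟨t, ⟨e, e⟩⟩, t⟩ combines with knows of type ⟨t, ⟨e, e⟩⟩: type t.
[dog [believes knows]] — dog of type ⟨t, t⟩ combines with [believes knows] of type t: type t.
[sleeps Zoe] — sleeps of type ⟨⟨t, e⟩, ⟨t, e⟩⟩ combines with Zoe of type ⟨t, e⟩: type ⟨t, e⟩.
[[dog [believes knows]] [sleeps Zoe]] — [sleeps Zoe] of type ⟨t, e⟩ combines with [dog [believes knows]] of type t: type e.

e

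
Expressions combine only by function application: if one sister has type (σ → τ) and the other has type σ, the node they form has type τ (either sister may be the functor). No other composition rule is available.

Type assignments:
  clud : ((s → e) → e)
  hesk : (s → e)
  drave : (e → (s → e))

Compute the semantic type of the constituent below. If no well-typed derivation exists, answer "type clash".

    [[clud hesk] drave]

[clud hesk]: ((s → e) → e) applied to (s → e) yields e.
[[clud hesk] drave]: (e → (s → e)) applied to e yields (s → e).

(s → e)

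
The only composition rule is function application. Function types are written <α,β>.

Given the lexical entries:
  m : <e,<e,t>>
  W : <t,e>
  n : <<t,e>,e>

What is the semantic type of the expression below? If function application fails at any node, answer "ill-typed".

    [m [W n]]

<e,t>

[W n]: n is <<t,e>,e>, W is <t,e>; result e.
[m [W n]]: m is <e,<e,t>>, [W n] is e; result <e,t>.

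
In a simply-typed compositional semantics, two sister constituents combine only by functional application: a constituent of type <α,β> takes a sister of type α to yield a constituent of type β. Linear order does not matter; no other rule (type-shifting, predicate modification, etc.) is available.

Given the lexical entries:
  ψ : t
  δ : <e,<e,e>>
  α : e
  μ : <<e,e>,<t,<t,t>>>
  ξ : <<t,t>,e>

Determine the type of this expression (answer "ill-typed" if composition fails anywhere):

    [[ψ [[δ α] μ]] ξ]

[δ α]: δ is <e,<e,e>>, α is e; result <e,e>.
[[δ α] μ]: μ is <<e,e>,<t,<t,t>>>, [δ α] is <e,e>; result <t,<t,t>>.
[ψ [[δ α] μ]]: [[δ α] μ] is <t,<t,t>>, ψ is t; result <t,t>.
[[ψ [[δ α] μ]] ξ]: ξ is <<t,t>,e>, [ψ [[δ α] μ]] is <t,t>; result e.

e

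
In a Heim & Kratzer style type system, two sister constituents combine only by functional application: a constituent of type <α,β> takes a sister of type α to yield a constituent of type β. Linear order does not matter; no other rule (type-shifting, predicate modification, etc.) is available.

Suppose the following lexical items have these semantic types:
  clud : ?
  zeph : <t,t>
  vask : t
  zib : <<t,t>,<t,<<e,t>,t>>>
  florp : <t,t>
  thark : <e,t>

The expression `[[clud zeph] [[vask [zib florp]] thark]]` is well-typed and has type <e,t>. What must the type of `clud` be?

For [[clud zeph] [[vask [zib florp]] thark]] to have type <e,t> with [[vask [zib florp]] thark] of type t, [clud zeph] must be the function: [clud zeph] : <t,<e,t>>.
For [clud zeph] to have type <t,<e,t>> with zeph of type <t,t>, clud must be the function: clud : <<t,t>,<t,<e,t>>>.

<<t,t>,<t,<e,t>>>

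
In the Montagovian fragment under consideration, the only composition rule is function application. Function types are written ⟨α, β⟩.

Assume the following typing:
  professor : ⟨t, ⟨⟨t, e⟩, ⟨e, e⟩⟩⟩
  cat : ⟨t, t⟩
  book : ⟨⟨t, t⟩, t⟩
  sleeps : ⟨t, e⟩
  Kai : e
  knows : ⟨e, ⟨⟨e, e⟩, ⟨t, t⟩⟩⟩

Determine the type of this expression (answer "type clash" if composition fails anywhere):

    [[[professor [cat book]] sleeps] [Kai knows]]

[cat book]: book is ⟨⟨t, t⟩, t⟩, cat is ⟨t, t⟩; result t.
[professor [cat book]]: professor is ⟨t, ⟨⟨t, e⟩, ⟨e, e⟩⟩⟩, [cat book] is t; result ⟨⟨t, e⟩, ⟨e, e⟩⟩.
[[professor [cat book]] sleeps]: [professor [cat book]] is ⟨⟨t, e⟩, ⟨e, e⟩⟩, sleeps is ⟨t, e⟩; result ⟨e, e⟩.
[Kai knows]: knows is ⟨e, ⟨⟨e, e⟩, ⟨t, t⟩⟩⟩, Kai is e; result ⟨⟨e, e⟩, ⟨t, t⟩⟩.
[[[professor [cat book]] sleeps] [Kai knows]]: [Kai knows] is ⟨⟨e, e⟩, ⟨t, t⟩⟩, [[professor [cat book]] sleeps] is ⟨e, e⟩; result ⟨t, t⟩.

⟨t, t⟩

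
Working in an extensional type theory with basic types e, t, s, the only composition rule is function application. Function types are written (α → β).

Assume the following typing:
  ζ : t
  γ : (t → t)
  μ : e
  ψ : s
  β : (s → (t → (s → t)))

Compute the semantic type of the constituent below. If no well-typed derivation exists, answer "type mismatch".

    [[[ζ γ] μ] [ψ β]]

type mismatch

At [ζ γ], γ : (t → t) takes ζ : t, giving t.
[[ζ γ] μ]: t with e — neither is a function whose domain matches the other; composition fails here.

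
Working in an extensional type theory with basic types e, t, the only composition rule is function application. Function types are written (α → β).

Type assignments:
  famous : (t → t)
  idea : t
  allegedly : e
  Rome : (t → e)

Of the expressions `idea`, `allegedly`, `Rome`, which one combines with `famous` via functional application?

idea — combines: famous : (t → t) takes idea : t as argument, giving t.
allegedly : e — neither side's domain matches the other.
Rome : (t → e) — neither side's domain matches the other.

idea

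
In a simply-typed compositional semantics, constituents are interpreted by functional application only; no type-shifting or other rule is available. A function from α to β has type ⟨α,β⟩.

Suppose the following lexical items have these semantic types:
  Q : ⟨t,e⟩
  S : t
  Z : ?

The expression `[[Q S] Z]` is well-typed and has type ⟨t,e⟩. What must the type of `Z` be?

⟨e,⟨t,e⟩⟩

[[Q S] Z] must have type ⟨t,e⟩. The sister [Q S] has type e; that is not a function onto ⟨t,e⟩, so Z must be the functor, of type ⟨e,⟨t,e⟩⟩.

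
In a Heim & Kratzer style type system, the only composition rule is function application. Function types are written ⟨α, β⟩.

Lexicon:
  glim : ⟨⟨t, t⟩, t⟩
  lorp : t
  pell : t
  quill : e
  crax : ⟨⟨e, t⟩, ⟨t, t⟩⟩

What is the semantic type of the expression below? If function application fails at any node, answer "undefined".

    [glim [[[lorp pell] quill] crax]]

undefined

[lorp pell]: t with t — neither is a function whose domain matches the other; composition fails here.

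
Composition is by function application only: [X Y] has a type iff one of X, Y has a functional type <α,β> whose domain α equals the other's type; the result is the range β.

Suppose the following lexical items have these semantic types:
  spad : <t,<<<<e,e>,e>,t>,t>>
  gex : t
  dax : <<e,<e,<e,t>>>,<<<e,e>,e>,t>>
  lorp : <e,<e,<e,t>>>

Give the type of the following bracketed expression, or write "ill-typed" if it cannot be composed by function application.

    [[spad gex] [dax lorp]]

t

[spad gex]: <t,<<<<e,e>,e>,t>,t>> applied to t yields <<<<e,e>,e>,t>,t>.
[dax lorp]: <<e,<e,<e,t>>>,<<<e,e>,e>,t>> applied to <e,<e,<e,t>>> yields <<<e,e>,e>,t>.
[[spad gex] [dax lorp]]: <<<<e,e>,e>,t>,t> applied to <<<e,e>,e>,t> yields t.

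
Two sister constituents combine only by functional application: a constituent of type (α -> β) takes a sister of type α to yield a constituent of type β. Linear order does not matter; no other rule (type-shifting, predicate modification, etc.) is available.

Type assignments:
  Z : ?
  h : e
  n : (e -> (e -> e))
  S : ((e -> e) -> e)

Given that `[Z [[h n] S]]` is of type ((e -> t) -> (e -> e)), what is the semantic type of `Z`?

For [Z [[h n] S]] to have type ((e -> t) -> (e -> e)) with [[h n] S] of type e, Z must be the function: Z : (e -> ((e -> t) -> (e -> e))).

(e -> ((e -> t) -> (e -> e)))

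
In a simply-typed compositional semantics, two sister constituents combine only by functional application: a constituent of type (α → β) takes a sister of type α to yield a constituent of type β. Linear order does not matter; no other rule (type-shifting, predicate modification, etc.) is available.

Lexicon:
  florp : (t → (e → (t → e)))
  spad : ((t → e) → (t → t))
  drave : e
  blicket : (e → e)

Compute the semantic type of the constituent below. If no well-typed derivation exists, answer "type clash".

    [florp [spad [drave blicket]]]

type clash

At [drave blicket], blicket : (e → e) takes drave : e, giving e.
[spad [drave blicket]]: ((t → e) → (t → t)) and e cannot combine by function application — type clash.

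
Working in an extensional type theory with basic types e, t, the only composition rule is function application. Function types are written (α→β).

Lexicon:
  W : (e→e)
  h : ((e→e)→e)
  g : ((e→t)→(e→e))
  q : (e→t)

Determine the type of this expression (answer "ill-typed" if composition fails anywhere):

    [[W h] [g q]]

[W h] — h of type ((e→e)→e) combines with W of type (e→e): type e.
[g q] — g of type ((e→t)→(e→e)) combines with q of type (e→t): type (e→e).
[[W h] [g q]] — [g q] of type (e→e) combines with [W h] of type e: type e.

e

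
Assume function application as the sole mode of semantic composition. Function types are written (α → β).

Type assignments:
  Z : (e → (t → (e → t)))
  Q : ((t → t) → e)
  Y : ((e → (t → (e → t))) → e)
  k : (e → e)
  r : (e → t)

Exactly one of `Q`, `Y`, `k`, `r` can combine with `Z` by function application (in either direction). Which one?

Q : ((t → t) → e) — Z needs e; Q needs (t → t); neither fits.
Y — combines: Y : ((e → (t → (e → t))) → e) takes Z : (e → (t → (e → t))) as argument, giving e.
k : (e → e) — Z needs e; k needs e; neither fits.
r : (e → t) — Z needs e; r needs e; neither fits.

Y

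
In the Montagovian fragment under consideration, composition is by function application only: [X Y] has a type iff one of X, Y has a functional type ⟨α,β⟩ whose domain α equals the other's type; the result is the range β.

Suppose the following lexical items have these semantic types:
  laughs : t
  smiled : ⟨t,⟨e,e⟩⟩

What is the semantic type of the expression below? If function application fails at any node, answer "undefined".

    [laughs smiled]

⟨e,e⟩

At [laughs smiled], smiled : ⟨t,⟨e,e⟩⟩ takes laughs : t, giving ⟨e,e⟩.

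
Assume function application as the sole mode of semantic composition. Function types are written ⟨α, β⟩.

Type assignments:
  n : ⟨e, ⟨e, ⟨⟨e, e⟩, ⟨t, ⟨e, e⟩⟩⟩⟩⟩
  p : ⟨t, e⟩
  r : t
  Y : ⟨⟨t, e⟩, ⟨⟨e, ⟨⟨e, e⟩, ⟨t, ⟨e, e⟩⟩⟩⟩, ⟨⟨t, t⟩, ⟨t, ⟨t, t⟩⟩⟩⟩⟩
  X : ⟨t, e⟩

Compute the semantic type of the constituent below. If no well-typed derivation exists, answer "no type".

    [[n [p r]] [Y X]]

⟨⟨t, t⟩, ⟨t, ⟨t, t⟩⟩⟩

[p r]: functor p : ⟨t, e⟩, argument r : t; result e.
[n [p r]]: functor n : ⟨e, ⟨e, ⟨⟨e, e⟩, ⟨t, ⟨e, e⟩⟩⟩⟩⟩, argument [p r] : e; result ⟨e, ⟨⟨e, e⟩, ⟨t, ⟨e, e⟩⟩⟩⟩.
[Y X]: functor Y : ⟨⟨t, e⟩, ⟨⟨e, ⟨⟨e, e⟩, ⟨t, ⟨e, e⟩⟩⟩⟩, ⟨⟨t, t⟩, ⟨t, ⟨t, t⟩⟩⟩⟩⟩, argument X : ⟨t, e⟩; result ⟨⟨e, ⟨⟨e, e⟩, ⟨t, ⟨e, e⟩⟩⟩⟩, ⟨⟨t, t⟩, ⟨t, ⟨t, t⟩⟩⟩⟩.
[[n [p r]] [Y X]]: functor [Y X] : ⟨⟨e, ⟨⟨e, e⟩, ⟨t, ⟨e, e⟩⟩⟩⟩, ⟨⟨t, t⟩, ⟨t, ⟨t, t⟩⟩⟩⟩, argument [n [p r]] : ⟨e, ⟨⟨e, e⟩, ⟨t, ⟨e, e⟩⟩⟩⟩; result ⟨⟨t, t⟩, ⟨t, ⟨t, t⟩⟩⟩.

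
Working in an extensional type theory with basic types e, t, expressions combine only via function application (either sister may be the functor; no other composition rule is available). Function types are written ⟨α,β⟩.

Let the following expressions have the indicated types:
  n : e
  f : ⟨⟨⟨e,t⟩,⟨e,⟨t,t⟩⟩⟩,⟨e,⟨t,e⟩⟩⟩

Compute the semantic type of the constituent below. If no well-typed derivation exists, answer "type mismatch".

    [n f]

type mismatch

At [n f]: neither e nor ⟨⟨⟨e,t⟩,⟨e,⟨t,t⟩⟩⟩,⟨e,⟨t,e⟩⟩⟩ can take the other as argument; the node is ill-typed.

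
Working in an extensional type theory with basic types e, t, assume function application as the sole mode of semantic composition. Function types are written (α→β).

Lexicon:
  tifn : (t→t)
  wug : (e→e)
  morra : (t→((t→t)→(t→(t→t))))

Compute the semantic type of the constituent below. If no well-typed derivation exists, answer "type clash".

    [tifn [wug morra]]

type clash

At [wug morra]: neither (e→e) nor (t→((t→t)→(t→(t→t)))) can take the other as argument; the node is ill-typed.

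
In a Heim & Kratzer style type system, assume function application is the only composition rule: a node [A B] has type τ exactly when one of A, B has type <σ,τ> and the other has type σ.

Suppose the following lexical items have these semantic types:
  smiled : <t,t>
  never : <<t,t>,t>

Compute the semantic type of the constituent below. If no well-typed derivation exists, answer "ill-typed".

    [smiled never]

[smiled never]: functor never : <<t,t>,t>, argument smiled : <t,t>; result t.

t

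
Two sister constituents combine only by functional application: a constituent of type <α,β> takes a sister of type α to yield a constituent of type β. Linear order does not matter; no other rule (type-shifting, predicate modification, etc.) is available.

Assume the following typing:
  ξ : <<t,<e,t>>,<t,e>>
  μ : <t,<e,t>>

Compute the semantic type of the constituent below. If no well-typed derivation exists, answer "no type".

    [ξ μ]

<t,e>

[ξ μ] — ξ of type <<t,<e,t>>,<t,e>> combines with μ of type <t,<e,t>>: type <t,e>.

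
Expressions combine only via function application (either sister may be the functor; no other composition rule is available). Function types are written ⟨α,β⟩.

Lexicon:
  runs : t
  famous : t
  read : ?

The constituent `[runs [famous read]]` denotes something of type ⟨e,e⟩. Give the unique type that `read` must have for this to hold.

⟨t,⟨t,⟨e,e⟩⟩⟩

[runs [famous read]] is required to be ⟨e,e⟩. runs : t cannot yield ⟨e,e⟩ as functor, so [famous read] : ⟨t,⟨e,e⟩⟩.
[famous read] is required to be ⟨t,⟨e,e⟩⟩. famous : t cannot yield ⟨t,⟨e,e⟩⟩ as functor, so read : ⟨t,⟨t,⟨e,e⟩⟩⟩.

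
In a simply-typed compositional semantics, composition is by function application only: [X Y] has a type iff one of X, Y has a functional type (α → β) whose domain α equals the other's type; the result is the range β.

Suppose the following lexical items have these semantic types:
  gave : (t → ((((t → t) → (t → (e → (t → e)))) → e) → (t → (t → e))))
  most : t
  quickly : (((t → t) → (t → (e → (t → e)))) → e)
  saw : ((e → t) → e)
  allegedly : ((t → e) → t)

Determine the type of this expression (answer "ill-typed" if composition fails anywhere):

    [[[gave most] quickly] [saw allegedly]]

[gave most]: (t → ((((t → t) → (t → (e → (t → e)))) → e) → (t → (t → e)))) applied to t yields ((((t → t) → (t → (e → (t → e)))) → e) → (t → (t → e))).
[[gave most] quickly]: ((((t → t) → (t → (e → (t → e)))) → e) → (t → (t → e))) applied to (((t → t) → (t → (e → (t → e)))) → e) yields (t → (t → e)).
At [saw allegedly]: neither ((e → t) → e) nor ((t → e) → t) can take the other as argument; the node is ill-typed.

ill-typed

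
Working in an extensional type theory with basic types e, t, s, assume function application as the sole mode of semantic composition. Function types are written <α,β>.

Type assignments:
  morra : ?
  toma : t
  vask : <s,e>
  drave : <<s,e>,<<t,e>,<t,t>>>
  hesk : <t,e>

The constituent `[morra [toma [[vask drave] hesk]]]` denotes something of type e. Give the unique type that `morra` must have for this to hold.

<t,e>

[morra [toma [[vask drave] hesk]]] must have type e. The sister [toma [[vask drave] hesk]] has type t; that is not a function onto e, so morra must be the functor, of type <t,e>.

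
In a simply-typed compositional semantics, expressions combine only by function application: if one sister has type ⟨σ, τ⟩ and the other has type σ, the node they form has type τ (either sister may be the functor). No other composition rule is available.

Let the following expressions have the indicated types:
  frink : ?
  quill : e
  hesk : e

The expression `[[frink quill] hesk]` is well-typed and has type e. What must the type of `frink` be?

⟨e, ⟨e, e⟩⟩

For [[frink quill] hesk] to have type e with hesk of type e, [frink quill] must be the function: [frink quill] : ⟨e, e⟩.
For [frink quill] to have type ⟨e, e⟩ with quill of type e, frink must be the function: frink : ⟨e, ⟨e, e⟩⟩.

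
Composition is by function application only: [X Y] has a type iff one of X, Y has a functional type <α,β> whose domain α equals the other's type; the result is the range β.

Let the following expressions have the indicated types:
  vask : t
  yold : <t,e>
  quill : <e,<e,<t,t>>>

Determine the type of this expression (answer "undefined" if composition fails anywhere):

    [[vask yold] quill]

[vask yold]: yold is <t,e>, vask is t; result e.
[[vask yold] quill]: quill is <e,<e,<t,t>>>, [vask yold] is e; result <e,<t,t>>.

<e,<t,t>>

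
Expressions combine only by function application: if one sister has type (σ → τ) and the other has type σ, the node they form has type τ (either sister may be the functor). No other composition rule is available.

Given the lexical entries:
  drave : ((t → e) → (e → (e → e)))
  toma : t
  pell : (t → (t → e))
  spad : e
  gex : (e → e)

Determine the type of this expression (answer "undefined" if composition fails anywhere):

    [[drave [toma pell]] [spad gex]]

[toma pell]: pell is (t → (t → e)), toma is t; result (t → e).
[drave [toma pell]]: drave is ((t → e) → (e → (e → e))), [toma pell] is (t → e); result (e → (e → e)).
[spad gex]: gex is (e → e), spad is e; result e.
[[drave [toma pell]] [spad gex]]: [drave [toma pell]] is (e → (e → e)), [spad gex] is e; result (e → e).

(e → e)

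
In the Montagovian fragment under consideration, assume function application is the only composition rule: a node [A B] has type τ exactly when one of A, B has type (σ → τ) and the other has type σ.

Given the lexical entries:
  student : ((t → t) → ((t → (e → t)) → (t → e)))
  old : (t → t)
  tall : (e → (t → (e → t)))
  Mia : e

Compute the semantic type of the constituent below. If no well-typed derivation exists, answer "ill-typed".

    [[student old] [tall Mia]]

At [student old], student : ((t → t) → ((t → (e → t)) → (t → e))) takes old : (t → t), giving ((t → (e → t)) → (t → e)).
At [tall Mia], tall : (e → (t → (e → t))) takes Mia : e, giving (t → (e → t)).
At [[student old] [tall Mia]], [student old] : ((t → (e → t)) → (t → e)) takes [tall Mia] : (t → (e → t)), giving (t → e).

(t → e)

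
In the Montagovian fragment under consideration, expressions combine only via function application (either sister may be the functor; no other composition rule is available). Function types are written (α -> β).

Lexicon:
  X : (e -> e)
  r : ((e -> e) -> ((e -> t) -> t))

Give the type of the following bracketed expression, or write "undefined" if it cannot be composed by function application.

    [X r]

((e -> t) -> t)

[X r]: r is ((e -> e) -> ((e -> t) -> t)), X is (e -> e); result ((e -> t) -> t).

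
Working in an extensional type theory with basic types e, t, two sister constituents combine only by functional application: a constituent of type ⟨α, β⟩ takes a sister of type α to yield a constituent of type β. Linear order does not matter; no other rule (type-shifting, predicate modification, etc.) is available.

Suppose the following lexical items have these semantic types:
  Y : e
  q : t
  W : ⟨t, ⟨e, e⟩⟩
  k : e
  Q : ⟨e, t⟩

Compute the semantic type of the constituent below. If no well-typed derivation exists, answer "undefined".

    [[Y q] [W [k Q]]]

[Y q]: e with t — neither is a function whose domain matches the other; composition fails here.

undefined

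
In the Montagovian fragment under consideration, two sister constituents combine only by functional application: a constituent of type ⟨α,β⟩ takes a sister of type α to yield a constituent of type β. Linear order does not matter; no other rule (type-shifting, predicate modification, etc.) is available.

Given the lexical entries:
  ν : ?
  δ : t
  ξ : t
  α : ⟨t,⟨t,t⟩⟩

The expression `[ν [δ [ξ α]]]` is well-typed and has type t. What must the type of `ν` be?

⟨t,t⟩

At [ν [δ [ξ α]]] (required: t): [δ [ξ α]] is t, which is not a function with range t; hence ν is the functor — type ⟨t,t⟩.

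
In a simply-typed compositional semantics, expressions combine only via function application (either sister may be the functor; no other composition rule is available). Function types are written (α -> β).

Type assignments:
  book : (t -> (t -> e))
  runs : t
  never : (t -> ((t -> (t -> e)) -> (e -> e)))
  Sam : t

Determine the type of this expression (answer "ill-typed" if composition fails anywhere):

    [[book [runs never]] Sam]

ill-typed

[runs never]: functor never : (t -> ((t -> (t -> e)) -> (e -> e))), argument runs : t; result ((t -> (t -> e)) -> (e -> e)).
[book [runs never]]: functor [runs never] : ((t -> (t -> e)) -> (e -> e)), argument book : (t -> (t -> e)); result (e -> e).
[[book [runs never]] Sam]: (e -> e) with t — neither is a function whose domain matches the other; composition fails here.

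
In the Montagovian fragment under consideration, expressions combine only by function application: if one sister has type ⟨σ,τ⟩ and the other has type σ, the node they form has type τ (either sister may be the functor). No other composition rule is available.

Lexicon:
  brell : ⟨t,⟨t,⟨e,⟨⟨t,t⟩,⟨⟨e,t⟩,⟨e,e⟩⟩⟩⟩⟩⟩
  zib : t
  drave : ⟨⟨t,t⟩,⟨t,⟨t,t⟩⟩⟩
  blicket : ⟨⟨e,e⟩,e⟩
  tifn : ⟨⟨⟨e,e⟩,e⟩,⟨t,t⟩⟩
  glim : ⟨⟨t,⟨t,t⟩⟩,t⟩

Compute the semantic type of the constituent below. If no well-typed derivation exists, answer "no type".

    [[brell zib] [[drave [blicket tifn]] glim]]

⟨e,⟨⟨t,t⟩,⟨⟨e,t⟩,⟨e,e⟩⟩⟩⟩

[brell zib] — brell of type ⟨t,⟨t,⟨e,⟨⟨t,t⟩,⟨⟨e,t⟩,⟨e,e⟩⟩⟩⟩⟩⟩ combines with zib of type t: type ⟨t,⟨e,⟨⟨t,t⟩,⟨⟨e,t⟩,⟨e,e⟩⟩⟩⟩⟩.
[blicket tifn] — tifn of type ⟨⟨⟨e,e⟩,e⟩,⟨t,t⟩⟩ combines with blicket of type ⟨⟨e,e⟩,e⟩: type ⟨t,t⟩.
[drave [blicket tifn]] — drave of type ⟨⟨t,t⟩,⟨t,⟨t,t⟩⟩⟩ combines with [blicket tifn] of type ⟨t,t⟩: type ⟨t,⟨t,t⟩⟩.
[[drave [blicket tifn]] glim] — glim of type ⟨⟨t,⟨t,t⟩⟩,t⟩ combines with [drave [blicket tifn]] of type ⟨t,⟨t,t⟩⟩: type t.
[[brell zib] [[drave [blicket tifn]] glim]] — [brell zib] of type ⟨t,⟨e,⟨⟨t,t⟩,⟨⟨e,t⟩,⟨e,e⟩⟩⟩⟩⟩ combines with [[drave [blicket tifn]] glim] of type t: type ⟨e,⟨⟨t,t⟩,⟨⟨e,t⟩,⟨e,e⟩⟩⟩⟩.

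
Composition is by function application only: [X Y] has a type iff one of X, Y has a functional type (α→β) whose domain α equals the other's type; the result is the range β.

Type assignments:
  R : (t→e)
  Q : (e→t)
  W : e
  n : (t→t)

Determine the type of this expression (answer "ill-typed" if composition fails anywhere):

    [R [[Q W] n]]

[Q W] — Q of type (e→t) combines with W of type e: type t.
[[Q W] n] — n of type (t→t) combines with [Q W] of type t: type t.
[R [[Q W] n]] — R of type (t→e) combines with [[Q W] n] of type t: type e.

e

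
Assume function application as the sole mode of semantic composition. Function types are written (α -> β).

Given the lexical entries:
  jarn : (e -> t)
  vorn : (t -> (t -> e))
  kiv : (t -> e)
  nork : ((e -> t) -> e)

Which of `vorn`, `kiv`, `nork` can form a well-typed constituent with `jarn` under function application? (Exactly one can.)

vorn : (t -> (t -> e)) — neither side's domain matches the other.
kiv : (t -> e) — neither side's domain matches the other.
nork — combines: nork : ((e -> t) -> e) takes jarn : (e -> t) as argument, giving e.

nork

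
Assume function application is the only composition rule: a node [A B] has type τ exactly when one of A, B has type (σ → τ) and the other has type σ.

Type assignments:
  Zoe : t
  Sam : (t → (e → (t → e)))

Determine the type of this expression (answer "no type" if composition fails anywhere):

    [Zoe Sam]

(e → (t → e))

At [Zoe Sam], Sam : (t → (e → (t → e))) takes Zoe : t, giving (e → (t → e)).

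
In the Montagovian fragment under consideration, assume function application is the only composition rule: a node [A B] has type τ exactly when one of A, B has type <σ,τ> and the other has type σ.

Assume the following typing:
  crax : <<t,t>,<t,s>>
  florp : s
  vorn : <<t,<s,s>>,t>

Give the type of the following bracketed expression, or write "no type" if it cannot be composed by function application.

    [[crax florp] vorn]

no type

[crax florp]: <<t,t>,<t,s>> and s cannot combine by function application — type clash.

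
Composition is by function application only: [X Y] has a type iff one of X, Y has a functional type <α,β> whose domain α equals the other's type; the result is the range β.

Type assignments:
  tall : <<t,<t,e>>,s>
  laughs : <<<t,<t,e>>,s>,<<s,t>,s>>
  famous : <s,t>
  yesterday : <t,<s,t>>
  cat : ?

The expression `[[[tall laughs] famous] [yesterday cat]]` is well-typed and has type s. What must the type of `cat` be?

At [[[tall laughs] famous] [yesterday cat]] (required: s): [[tall laughs] famous] is s, which is not a function with range s; hence [yesterday cat] is the functor — type <s,s>.
At [yesterday cat] (required: <s,s>): yesterday is <t,<s,t>>, which is not a function with range <s,s>; hence cat is the functor — type <<t,<s,t>>,<s,s>>.

<<t,<s,t>>,<s,s>>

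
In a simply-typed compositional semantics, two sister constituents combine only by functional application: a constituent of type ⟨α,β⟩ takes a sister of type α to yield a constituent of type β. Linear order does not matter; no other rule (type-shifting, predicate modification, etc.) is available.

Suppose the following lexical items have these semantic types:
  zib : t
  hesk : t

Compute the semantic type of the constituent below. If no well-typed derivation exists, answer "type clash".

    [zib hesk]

type clash

[zib hesk]: t and t cannot combine by function application — type clash.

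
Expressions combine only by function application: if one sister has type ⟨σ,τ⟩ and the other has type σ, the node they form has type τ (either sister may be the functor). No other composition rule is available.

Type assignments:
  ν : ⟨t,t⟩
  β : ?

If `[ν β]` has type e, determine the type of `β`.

[ν β] is required to be e. ν : ⟨t,t⟩ cannot yield e as functor, so β : ⟨⟨t,t⟩,e⟩.

⟨⟨t,t⟩,e⟩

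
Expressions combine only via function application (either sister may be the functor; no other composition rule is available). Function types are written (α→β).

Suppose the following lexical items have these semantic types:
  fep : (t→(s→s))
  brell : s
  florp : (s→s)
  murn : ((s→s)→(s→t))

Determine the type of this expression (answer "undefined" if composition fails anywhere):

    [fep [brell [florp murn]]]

[florp murn] — murn of type ((s→s)→(s→t)) combines with florp of type (s→s): type (s→t).
[brell [florp murn]] — [florp murn] of type (s→t) combines with brell of type s: type t.
[fep [brell [florp murn]]] — fep of type (t→(s→s)) combines with [brell [florp murn]] of type t: type (s→s).

(s→s)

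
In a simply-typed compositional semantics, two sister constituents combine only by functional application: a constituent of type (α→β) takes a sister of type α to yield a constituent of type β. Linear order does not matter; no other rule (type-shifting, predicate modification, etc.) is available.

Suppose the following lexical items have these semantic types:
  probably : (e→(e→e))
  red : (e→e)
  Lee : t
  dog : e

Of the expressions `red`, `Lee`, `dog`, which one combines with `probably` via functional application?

red : (e→e) — no; probably wants e, and red wants e.
Lee : t — no; probably wants e, and Lee wants nothing (atomic).
dog — combines: probably : (e→(e→e)) takes dog : e as argument, giving (e→e).

dog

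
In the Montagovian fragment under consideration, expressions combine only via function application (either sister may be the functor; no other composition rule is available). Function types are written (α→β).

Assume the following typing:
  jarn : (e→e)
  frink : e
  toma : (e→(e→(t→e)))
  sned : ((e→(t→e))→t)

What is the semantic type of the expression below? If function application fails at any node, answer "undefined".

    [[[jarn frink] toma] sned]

t

At [jarn frink], jarn : (e→e) takes frink : e, giving e.
At [[jarn frink] toma], toma : (e→(e→(t→e))) takes [jarn frink] : e, giving (e→(t→e)).
At [[[jarn frink] toma] sned], sned : ((e→(t→e))→t) takes [[jarn frink] toma] : (e→(t→e)), giving t.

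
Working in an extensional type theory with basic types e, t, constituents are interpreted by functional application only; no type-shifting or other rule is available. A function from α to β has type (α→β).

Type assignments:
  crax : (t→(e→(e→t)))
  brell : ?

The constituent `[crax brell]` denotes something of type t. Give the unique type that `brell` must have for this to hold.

[crax brell] is required to be t. crax : (t→(e→(e→t))) cannot yield t as functor, so brell : ((t→(e→(e→t)))→t).

((t→(e→(e→t)))→t)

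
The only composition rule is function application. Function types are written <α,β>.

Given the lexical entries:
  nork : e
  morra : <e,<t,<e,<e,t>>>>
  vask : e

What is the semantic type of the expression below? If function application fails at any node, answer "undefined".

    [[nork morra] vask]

[nork morra]: <e,<t,<e,<e,t>>>> applied to e yields <t,<e,<e,t>>>.
[[nork morra] vask]: <t,<e,<e,t>>> and e cannot combine by function application — type clash.

undefined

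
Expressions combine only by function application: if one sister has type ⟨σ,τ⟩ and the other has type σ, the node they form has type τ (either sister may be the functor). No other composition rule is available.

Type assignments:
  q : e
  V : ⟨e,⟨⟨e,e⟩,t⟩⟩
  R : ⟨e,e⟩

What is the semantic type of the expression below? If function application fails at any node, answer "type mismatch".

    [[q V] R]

[q V]: functor V : ⟨e,⟨⟨e,e⟩,t⟩⟩, argument q : e; result ⟨⟨e,e⟩,t⟩.
[[q V] R]: functor [q V] : ⟨⟨e,e⟩,t⟩, argument R : ⟨e,e⟩; result t.

t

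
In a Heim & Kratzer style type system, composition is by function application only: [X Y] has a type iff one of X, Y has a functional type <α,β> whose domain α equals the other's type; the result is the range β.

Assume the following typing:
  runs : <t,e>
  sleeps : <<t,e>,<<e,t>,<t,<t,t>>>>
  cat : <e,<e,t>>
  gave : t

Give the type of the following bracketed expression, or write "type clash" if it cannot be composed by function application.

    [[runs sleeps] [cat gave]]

[runs sleeps]: functor sleeps : <<t,e>,<<e,t>,<t,<t,t>>>>, argument runs : <t,e>; result <<e,t>,<t,<t,t>>>.
[cat gave]: <e,<e,t>> with t — neither is a function whose domain matches the other; composition fails here.

type clash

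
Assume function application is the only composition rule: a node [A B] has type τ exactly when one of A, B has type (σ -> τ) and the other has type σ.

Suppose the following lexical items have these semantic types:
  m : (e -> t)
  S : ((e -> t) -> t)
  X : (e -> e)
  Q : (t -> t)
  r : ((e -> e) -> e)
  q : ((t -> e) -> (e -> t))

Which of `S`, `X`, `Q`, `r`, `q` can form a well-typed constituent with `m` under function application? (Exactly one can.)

S

S — combines: S : ((e -> t) -> t) takes m : (e -> t) as argument, giving t.
X : (e -> e) — does not combine with m.
Q : (t -> t) — does not combine with m.
r : ((e -> e) -> e) — does not combine with m.
q : ((t -> e) -> (e -> t)) — does not combine with m.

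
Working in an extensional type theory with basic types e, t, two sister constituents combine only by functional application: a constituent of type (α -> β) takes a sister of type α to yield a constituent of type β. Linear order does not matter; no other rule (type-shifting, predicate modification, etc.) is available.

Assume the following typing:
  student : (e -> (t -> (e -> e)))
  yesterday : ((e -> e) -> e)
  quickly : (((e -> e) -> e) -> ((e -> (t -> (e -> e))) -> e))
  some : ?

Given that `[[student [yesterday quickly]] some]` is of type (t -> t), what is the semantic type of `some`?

[[student [yesterday quickly]] some] is required to be (t -> t). [student [yesterday quickly]] : e cannot yield (t -> t) as functor, so some : (e -> (t -> t)).

(e -> (t -> t))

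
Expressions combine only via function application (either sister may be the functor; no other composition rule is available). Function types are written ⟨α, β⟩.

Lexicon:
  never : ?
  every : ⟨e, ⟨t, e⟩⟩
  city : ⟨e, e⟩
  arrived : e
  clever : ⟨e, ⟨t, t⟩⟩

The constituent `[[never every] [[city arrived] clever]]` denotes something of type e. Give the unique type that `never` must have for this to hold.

At [[never every] [[city arrived] clever]] (required: e): [[city arrived] clever] is ⟨t, t⟩, which is not a function with range e; hence [never every] is the functor — type ⟨⟨t, t⟩, e⟩.
At [never every] (required: ⟨⟨t, t⟩, e⟩): every is ⟨e, ⟨t, e⟩⟩, which is not a function with range ⟨⟨t, t⟩, e⟩; hence never is the functor — type ⟨⟨e, ⟨t, e⟩⟩, ⟨⟨t, t⟩, e⟩⟩.

⟨⟨e, ⟨t, e⟩⟩, ⟨⟨t, t⟩, e⟩⟩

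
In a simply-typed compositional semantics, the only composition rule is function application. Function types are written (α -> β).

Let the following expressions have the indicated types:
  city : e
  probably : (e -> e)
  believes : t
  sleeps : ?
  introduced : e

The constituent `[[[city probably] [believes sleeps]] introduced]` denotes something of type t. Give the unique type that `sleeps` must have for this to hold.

(t -> (e -> (e -> t)))

[[[city probably] [believes sleeps]] introduced] is required to be t. introduced : e cannot yield t as functor, so [[city probably] [believes sleeps]] : (e -> t).
[[city probably] [believes sleeps]] is required to be (e -> t). [city probably] : e cannot yield (e -> t) as functor, so [believes sleeps] : (e -> (e -> t)).
[believes sleeps] is required to be (e -> (e -> t)). believes : t cannot yield (e -> (e -> t)) as functor, so sleeps : (t -> (e -> (e -> t))).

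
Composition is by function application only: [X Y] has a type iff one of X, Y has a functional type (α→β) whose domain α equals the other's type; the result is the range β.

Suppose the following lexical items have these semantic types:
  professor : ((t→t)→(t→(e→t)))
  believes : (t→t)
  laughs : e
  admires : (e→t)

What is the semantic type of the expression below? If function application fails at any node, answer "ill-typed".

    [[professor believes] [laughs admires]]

[professor believes]: professor is ((t→t)→(t→(e→t))), believes is (t→t); result (t→(e→t)).
[laughs admires]: admires is (e→t), laughs is e; result t.
[[professor believes] [laughs admires]]: [professor believes] is (t→(e→t)), [laughs admires] is t; result (e→t).

(e→t)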